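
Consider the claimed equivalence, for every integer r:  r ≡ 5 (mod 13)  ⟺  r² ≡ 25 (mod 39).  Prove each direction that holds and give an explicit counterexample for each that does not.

[⇒] This fails: take r = 18. Then 18 ≡ 5 (mod 13), but 18² = 324 ≡ 12 (mod 39), not 25.

[⇐] This fails: take r = 8. Then 8² = 64 ≡ 25 (mod 39), yet 8 ≡ 8 (mod 13), not 5.

(⇒) fails and (⇐) fails.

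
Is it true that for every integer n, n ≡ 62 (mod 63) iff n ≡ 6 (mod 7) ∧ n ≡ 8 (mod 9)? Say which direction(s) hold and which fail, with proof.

Both directions hold.

[⇒] Suppose n ≡ 62 (mod 63); write n = 63j + 62. Since 7 ∣ 63, reducing mod 7 gives n ≡ 62 ≡ 6 (mod 7); since 9 ∣ 63, reducing mod 9 gives n ≡ 62 ≡ 8 (mod 9).

[⇐] Conversely, if n ≡ 6 (mod 7) and n ≡ 8 (mod 9), then by the Chinese remainder theorem n ≡ 62 (mod 63). This is exactly n ≡ 62 (mod 63).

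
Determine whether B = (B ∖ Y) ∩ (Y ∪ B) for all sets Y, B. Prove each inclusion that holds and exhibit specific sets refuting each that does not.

Forward inclusion. This inclusion fails. Take Y = {1}, B = {1}; then 1 ∈ B but 1 ∉ (B ∖ Y) ∩ (Y ∪ B).

Reverse inclusion. Let x ∈ (B ∖ Y) ∩ (Y ∪ B). Then x ∈ B and x ∉ Y, from which x ∈ B.

(⊆) fails; (⊇) holds.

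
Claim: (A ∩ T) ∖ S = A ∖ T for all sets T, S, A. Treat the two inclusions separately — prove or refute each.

Neither inclusion holds.

Forward inclusion. This inclusion fails. Take T = {1}, S = ∅, A = {1}; then 1 ∈ (A ∩ T) ∖ S but 1 ∉ A ∖ T.

Reverse inclusion. This inclusion fails. Take T = ∅, S = ∅, A = {1}; then 1 ∈ A ∖ T but 1 ∉ (A ∩ T) ∖ S.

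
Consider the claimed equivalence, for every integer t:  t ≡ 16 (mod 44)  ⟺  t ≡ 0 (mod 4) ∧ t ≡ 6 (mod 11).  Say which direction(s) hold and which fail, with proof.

Both directions fail.

(→) This fails: t = 16 gives 16 ≡ 16 (mod 44) but 16 ≡ 5 (mod 11), so the conjunction on the right does not hold.

(←) This fails: t = 28 satisfies both congruences on the right (28 ≡ 0 mod 4 and 28 ≡ 6 mod 11) yet 28 ≡ 28 (mod 44), not 16.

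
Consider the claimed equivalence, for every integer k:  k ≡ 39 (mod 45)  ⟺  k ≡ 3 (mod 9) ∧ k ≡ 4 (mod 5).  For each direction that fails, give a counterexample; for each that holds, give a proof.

Forward direction. Suppose k ≡ 39 (mod 45); write k = 45j + 39. Since 9 ∣ 45, reducing mod 9 gives k ≡ 39 ≡ 3 (mod 9); since 5 ∣ 45, reducing mod 5 gives k ≡ 39 ≡ 4 (mod 5).

Converse. If k ≡ 3 (mod 9) and k ≡ 4 (mod 5), then by the Chinese remainder theorem k ≡ 39 (mod 45). This is exactly k ≡ 39 (mod 45).

Equivalent; both directions hold.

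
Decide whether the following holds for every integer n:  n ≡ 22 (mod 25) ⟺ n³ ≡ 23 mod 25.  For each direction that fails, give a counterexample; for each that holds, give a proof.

The biconditional holds.

(⇒) Suppose n ≡ 22 (mod 25). Write n = 25j + 22. Then (25j + 22)³ = 15625j³ + 41250j² + 36300j + 10648 = 25(625j³ + 1650j² + 1452j + 425) + 23, so n³ ≡ 23 (mod 25).

(⇐) Conversely, suppose n³ ≡ 23 (mod 25). The only residue r in {0, …, 24} with r³ ≡ 23 (mod 25) is r = 22, so n ≡ 22 (mod 25).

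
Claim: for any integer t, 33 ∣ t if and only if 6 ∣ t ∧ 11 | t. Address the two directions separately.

(⇒) fails; (⇐) holds.

(←) Suppose 6 ∣ t and 11 ∣ t. Any common multiple of 6 and 11 is a multiple of their lcm; here gcd(6, 11) = 1, so lcm(6, 11) = 6·11 = 66, so 66 ∣ t. Since 33 ∣ 66, it follows that 33 ∣ t.

(→) This fails: take t = 33. Certainly 33 ∣ 33, but 6 ∤ 33.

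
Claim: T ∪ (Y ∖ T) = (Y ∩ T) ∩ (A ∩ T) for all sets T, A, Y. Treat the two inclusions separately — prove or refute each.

(⊆) fails; (⊇) holds.

Forward inclusion. This inclusion fails. Take T = {1}, A = ∅, Y = ∅; then 1 ∈ T ∪ (Y ∖ T) but 1 ∉ (Y ∩ T) ∩ (A ∩ T).

Reverse inclusion. Let x ∈ (Y ∩ T) ∩ (A ∩ T). Then x ∈ T ∩ A ∩ Y, from which x ∈ T ∪ (Y ∖ T).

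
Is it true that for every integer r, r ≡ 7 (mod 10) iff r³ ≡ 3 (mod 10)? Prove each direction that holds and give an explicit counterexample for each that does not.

(⟹) Suppose r ≡ 7 (mod 10). Write r = 10j + 7. Then (10j + 7)³ = 1000j³ + 2100j² + 1470j + 343 = 10(100j³ + 210j² + 147j + 34) + 3, so r³ ≡ 3 (mod 10).

(⟸) For the converse, argue contrapositively. If r ≢ 7 (mod 10), then r is congruent to one of 0, 1, 2, 3, 4, 5, 6, 8, 9 modulo 10, and these give r³ ≡ 0, 1, 8, 7, 4, 5, 6, 2, 9 respectively — never 3.

Both directions hold; the statement is true.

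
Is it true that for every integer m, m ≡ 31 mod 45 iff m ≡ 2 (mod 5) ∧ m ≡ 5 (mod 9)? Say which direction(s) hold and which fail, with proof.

(→) This fails: m = 31 gives 31 ≡ 31 (mod 45) but 31 ≡ 1 (mod 5), so the conjunction on the right does not hold.

(←) This fails: m = 32 satisfies both congruences on the right (32 ≡ 2 mod 5 and 32 ≡ 5 mod 9) yet 32 ≡ 32 (mod 45), not 31.

Neither direction holds.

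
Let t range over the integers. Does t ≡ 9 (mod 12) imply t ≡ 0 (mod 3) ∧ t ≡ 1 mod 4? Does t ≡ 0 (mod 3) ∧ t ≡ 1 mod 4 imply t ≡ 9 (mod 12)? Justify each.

[⇒] Suppose t ≡ 9 (mod 12); write t = 12j + 9. Since 3 ∣ 12, reducing mod 3 gives t ≡ 9 ≡ 0 (mod 3); since 4 ∣ 12, reducing mod 4 gives t ≡ 9 ≡ 1 (mod 4).

[⇐] Conversely, if t ≡ 0 (mod 3) and t ≡ 1 (mod 4), then by the Chinese remainder theorem t ≡ 9 (mod 12). This is exactly t ≡ 9 (mod 12).

Both implications hold.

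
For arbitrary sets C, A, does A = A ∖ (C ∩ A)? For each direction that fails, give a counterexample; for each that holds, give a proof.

Forward inclusion. This inclusion fails. Take C = {1}, A = {1}; then 1 ∈ A but 1 ∉ A ∖ (C ∩ A).

Reverse inclusion. Let x ∈ A ∖ (C ∩ A). Then x ∈ A and x ∉ C, from which x ∈ A.

(⊆) fails; (⊇) holds.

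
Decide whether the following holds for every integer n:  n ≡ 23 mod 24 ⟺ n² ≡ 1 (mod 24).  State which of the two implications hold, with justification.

(⟸) This fails: take n = 1. Then 1² = 1 ≡ 1 (mod 24), yet 1 ≡ 1 (mod 24), not 23.

(⟹) Suppose n ≡ 23 mod 24. Write n = 24j + 23. Then (24j + 23)² = 576j² + 1104j + 529 = 24(24j² + 46j + 22) + 1, so n² ≡ 1 (mod 24).

Not equivalent: only (⇒) holds.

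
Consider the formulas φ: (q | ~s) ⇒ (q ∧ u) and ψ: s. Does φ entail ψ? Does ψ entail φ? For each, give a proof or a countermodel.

Forward direction. This fails. Under u = T, s = F, q = T, the left side is true but the right side is false.

Converse. This fails. Under u = F, s = T, q = T, the left side is false but the right side is true.

Both directions fail.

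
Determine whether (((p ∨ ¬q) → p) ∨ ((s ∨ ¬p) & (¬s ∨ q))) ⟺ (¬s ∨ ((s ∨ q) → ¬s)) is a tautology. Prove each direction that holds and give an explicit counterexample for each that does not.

Forward direction. This fails. Under s = T, p = T, q = F, the left side is true but the right side is false.

Converse. Assume the antecedent. If s is true, the antecedent cannot hold. If s is false, the consequent reduces to true regardless of the other variables. Either way the consequent holds.

Not equivalent: only (⇐) holds.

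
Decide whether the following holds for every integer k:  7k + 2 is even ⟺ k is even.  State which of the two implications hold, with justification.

(←) Suppose k is even; write k = 2j. Then 7k + 2 = 7·(2j) + 2 = 2·7j + 2, which is even.

(→) Suppose 7k + 2 is even. Since 7 is odd, 7k and k have the same parity, so 7k + 2 ≡ k + 2 (mod 2). As 2 is even, 7k + 2 is even exactly when k is even. Thus k is even.

Both directions hold.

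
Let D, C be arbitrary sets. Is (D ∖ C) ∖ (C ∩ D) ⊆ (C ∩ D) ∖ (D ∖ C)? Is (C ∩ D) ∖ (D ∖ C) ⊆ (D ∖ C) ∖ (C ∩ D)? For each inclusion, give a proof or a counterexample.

Both inclusions fail.

Forward inclusion. This inclusion fails. Take D = {1}, C = ∅; then 1 ∈ (D ∖ C) ∖ (C ∩ D) but 1 ∉ (C ∩ D) ∖ (D ∖ C).

Reverse inclusion. This inclusion fails. Take D = {1}, C = {1}; then 1 ∈ (C ∩ D) ∖ (D ∖ C) but 1 ∉ (D ∖ C) ∖ (C ∩ D).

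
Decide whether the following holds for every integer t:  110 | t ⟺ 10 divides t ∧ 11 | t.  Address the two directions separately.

The biconditional holds.

(⟹) If 110 ∣ t, write t = 110q. Since 110 = 11·10, t = 10·(11q), so 10 ∣ t; and since 110 = 10·11, t = 11·(10q), so 11 ∣ t.

(⟸) Suppose 10 ∣ t and 11 ∣ t. Any common multiple of 10 and 11 is a multiple of their lcm; here gcd(10, 11) = 1, so lcm(10, 11) = 10·11 = 110, so 110 ∣ t.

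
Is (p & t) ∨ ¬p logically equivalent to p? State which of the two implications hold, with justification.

[⇒] This fails. Under p = F, t = F, the left side is true but the right side is false.

[⇐] This fails. Under p = T, t = F, the left side is false but the right side is true.

Neither direction holds.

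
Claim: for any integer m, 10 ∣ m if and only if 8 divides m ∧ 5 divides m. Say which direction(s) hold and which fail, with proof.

The forward direction fails; the converse holds.

(→) This fails: take m = 10. Certainly 10 ∣ 10, but 8 ∤ 10.

(←) Suppose 8 ∣ m and 5 ∣ m. Any common multiple of 8 and 5 is a multiple of their lcm; here gcd(8, 5) = 1, so lcm(8, 5) = 8·5 = 40, so 40 ∣ m. Since 10 ∣ 40, it follows that 10 ∣ m.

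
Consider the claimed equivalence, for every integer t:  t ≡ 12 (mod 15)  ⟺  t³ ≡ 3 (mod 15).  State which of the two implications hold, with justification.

Both directions hold.

[⇐] Suppose t³ ≡ 3 (mod 15). The only residue r in {0, …, 14} with r³ ≡ 3 (mod 15) is r = 12, so t ≡ 12 (mod 15).

[⇒] Suppose t ≡ 12 (mod 15). Write t = 15j + 12. Then (15j + 12)³ = 3375j³ + 8100j² + 6480j + 1728 = 15(225j³ + 540j² + 432j + 115) + 3, so t³ ≡ 3 (mod 15).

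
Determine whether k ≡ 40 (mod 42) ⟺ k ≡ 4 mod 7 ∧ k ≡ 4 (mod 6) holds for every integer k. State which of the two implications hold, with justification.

[⇒] This fails: k = 40 gives 40 ≡ 40 (mod 42) but 40 ≡ 5 (mod 7), so the conjunction on the right does not hold.

[⇐] This fails: k = 4 satisfies both congruences on the right (4 ≡ 4 mod 7 and 4 ≡ 4 mod 6) yet 4 ≡ 4 (mod 42), not 40.

Both directions fail.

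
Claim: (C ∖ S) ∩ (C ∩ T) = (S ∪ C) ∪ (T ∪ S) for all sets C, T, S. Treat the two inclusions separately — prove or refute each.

Reverse inclusion. This inclusion fails. Take C = {1}, T = ∅, S = ∅; then 1 ∈ (S ∪ C) ∪ (T ∪ S) but 1 ∉ (C ∖ S) ∩ (C ∩ T).

Forward inclusion. Let x ∈ (C ∖ S) ∩ (C ∩ T). Then x ∈ C ∩ T and x ∉ S, from which x ∈ (S ∪ C) ∪ (T ∪ S).

(⊆) holds; (⊇) fails.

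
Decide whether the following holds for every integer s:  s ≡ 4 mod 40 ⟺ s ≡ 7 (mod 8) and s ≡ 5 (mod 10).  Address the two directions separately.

Neither direction holds.

(⟹) This fails: s = 4 gives 4 ≡ 4 (mod 40) but 4 ≡ 4 (mod 8), so the conjunction on the right does not hold.

(⟸) This fails: s = 15 satisfies both congruences on the right (15 ≡ 7 mod 8 and 15 ≡ 5 mod 10) yet 15 ≡ 15 (mod 40), not 4.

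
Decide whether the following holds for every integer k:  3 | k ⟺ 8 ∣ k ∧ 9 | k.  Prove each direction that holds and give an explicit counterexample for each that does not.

Forward direction. This fails: take k = 3. Certainly 3 ∣ 3, but 8 ∤ 3.

Converse. Suppose 8 ∣ k and 9 ∣ k. Any common multiple of 8 and 9 is a multiple of their lcm; here gcd(8, 9) = 1, so lcm(8, 9) = 8·9 = 72, so 72 ∣ k. Since 3 ∣ 72, it follows that 3 ∣ k.

The forward direction fails; the converse holds.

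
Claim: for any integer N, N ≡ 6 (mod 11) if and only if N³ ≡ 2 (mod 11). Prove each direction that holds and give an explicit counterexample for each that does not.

Both directions fail.

(⇒) This fails: take N = 6. Then 6 ≡ 6 (mod 11), but 6³ = 216 ≡ 7 (mod 11), not 2.

(⇐) This fails: take N = 7. Then 7³ = 343 ≡ 2 (mod 11), yet 7 ≡ 7 (mod 11), not 6.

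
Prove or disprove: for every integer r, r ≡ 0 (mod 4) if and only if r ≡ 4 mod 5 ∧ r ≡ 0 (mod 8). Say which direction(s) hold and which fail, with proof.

Only the converse holds.

(⇒) This fails: r = 0 gives 0 ≡ 0 (mod 4) but 0 ≡ 0 (mod 5), so the conjunction on the right does not hold.

(⇐) Conversely, if r ≡ 4 (mod 5) and r ≡ 0 (mod 8), then by the Chinese remainder theorem r ≡ 24 (mod 40). Since 24 ≡ 0 (mod 4) and 4 ∣ 40, we get r ≡ 0 (mod 4).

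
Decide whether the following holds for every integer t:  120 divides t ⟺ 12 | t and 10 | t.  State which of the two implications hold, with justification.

Forward direction. If 120 ∣ t, write t = 120q. Since 120 = 10·12, t = 12·(10q), so 12 ∣ t; and since 120 = 12·10, t = 10·(12q), so 10 ∣ t.

Converse. This fails: take t = 60. Both 12 ∣ 60 and 10 ∣ 60, yet 60 is not a multiple of 120 (since 60 = 0·120 + 60), so 120 ∤ 60.

Only the forward implication holds.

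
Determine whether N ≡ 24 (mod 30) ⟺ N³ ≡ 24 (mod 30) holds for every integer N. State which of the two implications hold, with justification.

Both implications hold.

[⇒] Suppose N ≡ 24 (mod 30). Write N = 30j + 24. Then (30j + 24)³ = 27000j³ + 64800j² + 51840j + 13824 = 30(900j³ + 2160j² + 1728j + 460) + 24, so N³ ≡ 24 (mod 30).

[⇐] Conversely, suppose N³ ≡ 24 (mod 30). The only residue r in {0, …, 29} with r³ ≡ 24 (mod 30) is r = 24, so N ≡ 24 (mod 30).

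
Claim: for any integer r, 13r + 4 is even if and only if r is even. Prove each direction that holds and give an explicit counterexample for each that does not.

(⟹) Suppose 13r + 4 is even. Since 13 is odd, 13r and r have the same parity, so 13r + 4 ≡ r + 4 (mod 2). As 4 is even, 13r + 4 is even exactly when r is even. Thus r is even.

(⟸) Conversely, suppose r is even; write r = 2j. Then 13r + 4 = 13·(2j) + 4 = 2·13j + 4, which is even.

Both implications hold.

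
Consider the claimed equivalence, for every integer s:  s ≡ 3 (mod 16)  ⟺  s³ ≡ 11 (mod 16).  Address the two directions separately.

Both directions hold.

(⟹) Suppose s ≡ 3 (mod 16). Write s = 16j + 3. Then (16j + 3)³ = 4096j³ + 2304j² + 432j + 27 = 16(256j³ + 144j² + 27j + 1) + 11, so s³ ≡ 11 (mod 16).

(⟸) Conversely, suppose s³ ≡ 11 (mod 16). The only residue r in {0, …, 15} with r³ ≡ 11 (mod 16) is r = 3, so s ≡ 3 (mod 16).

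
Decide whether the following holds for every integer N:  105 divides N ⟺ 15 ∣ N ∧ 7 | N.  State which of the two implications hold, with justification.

Equivalent; both directions hold.

(→) If 105 ∣ N, write N = 105q. Since 105 = 7·15, N = 15·(7q), so 15 ∣ N; and since 105 = 15·7, N = 7·(15q), so 7 ∣ N.

(←) Suppose 15 ∣ N and 7 ∣ N. Any common multiple of 15 and 7 is a multiple of their lcm; here gcd(15, 7) = 1, so lcm(15, 7) = 15·7 = 105, so 105 ∣ N.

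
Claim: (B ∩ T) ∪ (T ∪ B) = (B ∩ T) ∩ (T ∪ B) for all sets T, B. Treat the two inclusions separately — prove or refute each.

(⊆) fails; (⊇) holds.

(⟹) This inclusion fails. Take T = {1}, B = ∅; then 1 ∈ (B ∩ T) ∪ (T ∪ B) but 1 ∉ (B ∩ T) ∩ (T ∪ B).

(⟸) Let x ∈ (B ∩ T) ∩ (T ∪ B). Then x ∈ T ∩ B, from which x ∈ (B ∩ T) ∪ (T ∪ B).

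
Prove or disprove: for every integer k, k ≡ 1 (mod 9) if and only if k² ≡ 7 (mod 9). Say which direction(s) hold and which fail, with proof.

Both directions fail.

Forward direction. This fails: take k = 1. Then 1 ≡ 1 (mod 9), but 1² = 1 ≡ 1 (mod 9), not 7.

Converse. This fails: take k = 4. Then 4² = 16 ≡ 7 (mod 9), yet 4 ≡ 4 (mod 9), not 1.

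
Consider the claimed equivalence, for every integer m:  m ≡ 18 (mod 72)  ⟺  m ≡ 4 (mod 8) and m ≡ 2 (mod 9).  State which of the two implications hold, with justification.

Forward direction. This fails: m = 18 gives 18 ≡ 18 (mod 72) but 18 ≡ 2 (mod 8), so the conjunction on the right does not hold.

Converse. This fails: m = 20 satisfies both congruences on the right (20 ≡ 4 mod 8 and 20 ≡ 2 mod 9) yet 20 ≡ 20 (mod 72), not 18.

Neither implication holds.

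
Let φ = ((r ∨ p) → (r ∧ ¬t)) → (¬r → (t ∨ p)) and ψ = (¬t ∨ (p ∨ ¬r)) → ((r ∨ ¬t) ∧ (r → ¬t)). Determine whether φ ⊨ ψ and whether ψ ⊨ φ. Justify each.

[⇒] This fails. Under t = T, r = F, p = F, the left side is true but the right side is false.

[⇐] This fails. Under t = F, r = F, p = F, the left side is false but the right side is true.

Both directions fail.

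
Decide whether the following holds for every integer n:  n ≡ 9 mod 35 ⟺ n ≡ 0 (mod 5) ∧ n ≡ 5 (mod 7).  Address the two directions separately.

(→) This fails: n = 9 gives 9 ≡ 9 (mod 35) but 9 ≡ 4 (mod 5), so the conjunction on the right does not hold.

(←) This fails: n = 5 satisfies both congruences on the right (5 ≡ 0 mod 5 and 5 ≡ 5 mod 7) yet 5 ≡ 5 (mod 35), not 9.

Both directions fail.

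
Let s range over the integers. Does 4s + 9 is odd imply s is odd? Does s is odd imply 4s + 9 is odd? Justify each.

Forward direction. This fails: take s = 4. Then 4s + 9 = 25, which is odd, yet s = 4 is even, not odd.

Converse. Suppose s is odd. Since 4 is even, 4s is even for every s, so 4s + 9 has the same parity as 9, which is odd. Hence 4s + 9 is odd.

The forward direction fails; the converse holds.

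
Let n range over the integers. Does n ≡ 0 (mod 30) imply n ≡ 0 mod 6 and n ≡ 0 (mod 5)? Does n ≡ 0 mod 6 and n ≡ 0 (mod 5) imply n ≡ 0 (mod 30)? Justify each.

Both implications hold.

(⟸) If n ≡ 0 (mod 6) and n ≡ 0 (mod 5), then by the Chinese remainder theorem n ≡ 0 (mod 30). This is exactly n ≡ 0 (mod 30).

(⟹) Suppose n ≡ 0 (mod 30); write n = 30j + 0. Since 6 ∣ 30, reducing mod 6 gives n ≡ 0 (mod 6); since 5 ∣ 30, reducing mod 5 gives n ≡ 0 (mod 5).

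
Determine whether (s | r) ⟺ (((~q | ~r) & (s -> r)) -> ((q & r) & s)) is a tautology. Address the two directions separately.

Not equivalent: only (⇐) holds.

(⟸) Assume the antecedent. If r is true, s | r reduces to true regardless of the other variables. If r is false, the antecedent forces (q = F, r = F, s = T) or (q = T, r = F, s = T), and s | r holds there. Either way s | r holds.

(⟹) This fails. Under q = F, r = T, s = F, the left side is true but the right side is false.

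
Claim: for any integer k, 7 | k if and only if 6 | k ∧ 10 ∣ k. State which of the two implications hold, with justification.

[⇒] This fails: take k = 7. Certainly 7 ∣ 7, but 6 ∤ 7.

[⇐] This fails: take k = 30. Both 6 ∣ 30 and 10 ∣ 30, yet 30 is not a multiple of 7 (since 30 = 4·7 + 2), so 7 ∤ 30.

Both directions fail.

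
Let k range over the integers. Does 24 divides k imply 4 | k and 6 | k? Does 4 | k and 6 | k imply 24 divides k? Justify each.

Only the forward direction holds.

(⟹) If 24 ∣ k, write k = 24q. Since 24 = 6·4, k = 4·(6q), so 4 ∣ k; and since 24 = 4·6, k = 6·(4q), so 6 ∣ k.

(⟸) This fails: take k = 12. Both 4 ∣ 12 and 6 ∣ 12, yet 12 is not a multiple of 24 (since 12 = 0·24 + 12), so 24 ∤ 12.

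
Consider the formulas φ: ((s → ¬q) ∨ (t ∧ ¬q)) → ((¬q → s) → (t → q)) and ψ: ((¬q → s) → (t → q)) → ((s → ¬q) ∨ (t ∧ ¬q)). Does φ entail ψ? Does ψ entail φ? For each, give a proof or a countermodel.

Forward direction. This fails. Under q = T, t = F, s = T, the left side is true but the right side is false.

Converse. This fails. Under q = F, t = T, s = T, the left side is false but the right side is true.

(⇒) fails and (⇐) fails.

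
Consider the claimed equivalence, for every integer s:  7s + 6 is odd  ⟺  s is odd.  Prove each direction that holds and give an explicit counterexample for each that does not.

(→) Suppose 7s + 6 is odd. Since 7 is odd, 7s and s have the same parity, so 7s + 6 ≡ s + 6 (mod 2). As 6 is even, 7s + 6 is odd exactly when s is odd. Thus s is odd.

(←) Conversely, suppose s is odd; write s = 2j + 1. Then 7s + 6 = 7·(2j + 1) + 6 = 2·7j + 13, which is odd.

Both directions hold; the statement is true.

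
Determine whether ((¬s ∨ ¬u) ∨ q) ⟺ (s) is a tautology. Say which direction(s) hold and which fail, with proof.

Neither implication holds.

(⟹) This fails. Under u = F, q = F, s = F, the left side is true but the right side is false.

(⟸) This fails. Under u = T, q = F, s = T, the left side is false but the right side is true.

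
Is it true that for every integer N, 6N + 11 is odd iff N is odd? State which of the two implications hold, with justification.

Forward direction. This fails: take N = 6. Then 6N + 11 = 47, which is odd, yet N = 6 is even, not odd.

Converse. Suppose N is odd. Since 6 is even, 6N is even for every N, so 6N + 11 has the same parity as 11, which is odd. Hence 6N + 11 is odd.

Only the reverse direction holds.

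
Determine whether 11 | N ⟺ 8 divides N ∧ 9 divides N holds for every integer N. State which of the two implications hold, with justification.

Forward direction. This fails: take N = 11. Certainly 11 ∣ 11, but 8 ∤ 11.

Converse. This fails: take N = 72. Both 8 ∣ 72 and 9 ∣ 72, yet 72 is not a multiple of 11 (since 72 = 6·11 + 6), so 11 ∤ 72.

Neither direction holds.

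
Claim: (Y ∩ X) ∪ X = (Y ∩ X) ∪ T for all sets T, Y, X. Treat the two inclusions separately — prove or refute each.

(⊆) fails and (⊇) fails.

(⊆) This inclusion fails. Take T = ∅, Y = ∅, X = {1}; then 1 ∈ (Y ∩ X) ∪ X but 1 ∉ (Y ∩ X) ∪ T.

(⊇) This inclusion fails. Take T = {1}, Y = ∅, X = ∅; then 1 ∈ (Y ∩ X) ∪ T but 1 ∉ (Y ∩ X) ∪ X.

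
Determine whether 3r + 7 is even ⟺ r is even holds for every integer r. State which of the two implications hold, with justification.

[⇒] This fails: r = 7 gives 3r + 7 = 28, which is even, but 7 is odd, not even.

[⇐] This also fails: r = 2 is even, but 3r + 7 = 13 is odd, not even.

Neither direction holds.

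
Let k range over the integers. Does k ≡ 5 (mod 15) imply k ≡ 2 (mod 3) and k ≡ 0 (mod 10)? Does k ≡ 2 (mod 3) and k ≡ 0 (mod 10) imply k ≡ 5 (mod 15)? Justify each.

(→) This fails: k = 5 gives 5 ≡ 5 (mod 15) but 5 ≡ 5 (mod 10), so the conjunction on the right does not hold.

(←) Conversely, if k ≡ 2 (mod 3) and k ≡ 0 (mod 10), then by the Chinese remainder theorem k ≡ 20 (mod 30). Since 20 ≡ 5 (mod 15) and 15 ∣ 30, we get k ≡ 5 (mod 15).

(⇒) fails; (⇐) holds.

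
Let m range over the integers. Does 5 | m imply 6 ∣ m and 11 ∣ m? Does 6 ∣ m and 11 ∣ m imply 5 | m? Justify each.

(⇒) This fails: take m = 5. Certainly 5 ∣ 5, but 6 ∤ 5.

(⇐) This fails: take m = 66. Both 6 ∣ 66 and 11 ∣ 66, yet 66 is not a multiple of 5 (since 66 = 13·5 + 1), so 5 ∤ 66.

Both directions fail.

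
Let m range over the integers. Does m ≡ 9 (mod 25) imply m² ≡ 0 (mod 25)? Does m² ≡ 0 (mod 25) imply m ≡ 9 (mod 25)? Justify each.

(→) This fails: take m = 9. Then 9 ≡ 9 (mod 25), but 9² = 81 ≡ 6 (mod 25), not 0.

(←) This fails: take m = 0. Then 0² = 0 ≡ 0 (mod 25), yet 0 ≡ 0 (mod 25), not 9.

Neither implication holds.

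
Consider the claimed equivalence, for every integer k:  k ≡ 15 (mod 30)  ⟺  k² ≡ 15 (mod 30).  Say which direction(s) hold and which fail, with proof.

[⇒] Suppose k ≡ 15 (mod 30). Write k = 30j + 15. Then (30j + 15)² = 900j² + 900j + 225 = 30(30j² + 30j + 7) + 15, so k² ≡ 15 (mod 30).

[⇐] Conversely, suppose k² ≡ 15 (mod 30). The only residue r in {0, …, 29} with r² ≡ 15 (mod 30) is r = 15, so k ≡ 15 (mod 30).

The biconditional holds.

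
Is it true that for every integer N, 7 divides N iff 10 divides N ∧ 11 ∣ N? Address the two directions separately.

[⇒] This fails: take N = 7. Certainly 7 ∣ 7, but 10 ∤ 7.

[⇐] This fails: take N = 110. Both 10 ∣ 110 and 11 ∣ 110, yet 110 is not a multiple of 7 (since 110 = 15·7 + 5), so 7 ∤ 110.

Neither direction holds.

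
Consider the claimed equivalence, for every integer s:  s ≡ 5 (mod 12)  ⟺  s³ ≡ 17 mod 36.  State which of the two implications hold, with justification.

(⇒) Suppose s ≡ 5 (mod 12). Working modulo 36, s ∈ {5, 17, 29}; for each such r, r³ ≡ 17 (mod 36).

(⇐) Conversely, the residues r modulo 36 with r³ ≡ 17 (mod 36) are exactly {5, 17, 29}, and each is ≡ 5 (mod 12).

Both directions hold.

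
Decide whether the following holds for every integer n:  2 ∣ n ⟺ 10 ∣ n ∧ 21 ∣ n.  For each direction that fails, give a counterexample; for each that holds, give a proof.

Only the reverse direction holds.

(←) Suppose 10 ∣ n and 21 ∣ n. Any common multiple of 10 and 21 is a multiple of their lcm; here gcd(10, 21) = 1, so lcm(10, 21) = 10·21 = 210, so 210 ∣ n. Since 2 ∣ 210, it follows that 2 ∣ n.

(→) This fails: take n = 2. Certainly 2 ∣ 2, but 10 ∤ 2.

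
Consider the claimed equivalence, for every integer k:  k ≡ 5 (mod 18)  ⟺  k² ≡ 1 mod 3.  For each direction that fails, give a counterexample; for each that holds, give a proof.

(⇒) holds; (⇐) fails.

[⇒] Suppose k ≡ 5 (mod 18). Then k² ≡ 5² = 25 (mod 18), and since 3 ∣ 18, also k² ≡ 1 (mod 3).

[⇐] This fails: take k = 1. Then 1² = 1 ≡ 1 (mod 3), yet 1 ≡ 1 (mod 18), not 5.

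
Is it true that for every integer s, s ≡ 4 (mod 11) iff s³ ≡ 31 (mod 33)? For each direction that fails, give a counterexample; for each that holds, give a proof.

(⇒) fails; (⇐) holds.

(⟸) The residues r modulo 33 with r³ ≡ 31 (mod 33) are exactly {4}, and each is ≡ 4 (mod 11).

(⟹) This fails: take s = 15. Then 15 ≡ 4 (mod 11), but 15³ = 3375 ≡ 9 (mod 33), not 31.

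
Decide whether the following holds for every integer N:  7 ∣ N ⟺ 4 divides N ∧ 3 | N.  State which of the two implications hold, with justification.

Both directions fail.

(⇒) This fails: take N = 7. Certainly 7 ∣ 7, but 4 ∤ 7.

(⇐) This fails: take N = 12. Both 4 ∣ 12 and 3 ∣ 12, yet 12 is not a multiple of 7 (since 12 = 1·7 + 5), so 7 ∤ 12.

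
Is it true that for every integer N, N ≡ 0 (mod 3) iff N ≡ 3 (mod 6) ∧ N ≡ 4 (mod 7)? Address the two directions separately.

Not equivalent: only (⇐) holds.

[⇒] This fails: N = 0 gives 0 ≡ 0 (mod 3) but 0 ≡ 0 (mod 6), so the conjunction on the right does not hold.

[⇐] Conversely, if N ≡ 3 (mod 6) and N ≡ 4 (mod 7), then by the Chinese remainder theorem N ≡ 39 (mod 42). Since 39 ≡ 0 (mod 3) and 3 ∣ 42, we get N ≡ 0 (mod 3).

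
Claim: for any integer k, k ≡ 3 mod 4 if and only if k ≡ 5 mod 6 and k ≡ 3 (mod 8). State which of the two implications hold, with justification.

Only the converse holds.

Forward direction. This fails: k = 3 gives 3 ≡ 3 (mod 4) but 3 ≡ 3 (mod 6), so the conjunction on the right does not hold.

Converse. If k ≡ 5 (mod 6) and k ≡ 3 (mod 8), then by the Chinese remainder theorem k ≡ 11 (mod 24). Since 11 ≡ 3 (mod 4) and 4 ∣ 24, we get k ≡ 3 (mod 4).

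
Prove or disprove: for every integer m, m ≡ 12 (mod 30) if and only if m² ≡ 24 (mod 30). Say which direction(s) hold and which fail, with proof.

(⇒) holds; (⇐) fails.

Converse. This fails: take m = 18. Then 18² = 324 ≡ 24 (mod 30), yet 18 ≡ 18 (mod 30), not 12.

Forward direction. Suppose m ≡ 12 (mod 30). Write m = 30j + 12. Then (30j + 12)² = 900j² + 720j + 144 = 30(30j² + 24j + 4) + 24, so m² ≡ 24 (mod 30).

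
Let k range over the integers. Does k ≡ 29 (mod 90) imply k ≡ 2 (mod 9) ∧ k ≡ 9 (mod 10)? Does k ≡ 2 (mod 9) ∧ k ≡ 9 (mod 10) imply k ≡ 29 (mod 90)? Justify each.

(→) Suppose k ≡ 29 (mod 90); write k = 90j + 29. Since 9 ∣ 90, reducing mod 9 gives k ≡ 29 ≡ 2 (mod 9); since 10 ∣ 90, reducing mod 10 gives k ≡ 29 ≡ 9 (mod 10).

(←) Conversely, if k ≡ 2 (mod 9) and k ≡ 9 (mod 10), then by the Chinese remainder theorem k ≡ 29 (mod 90). This is exactly k ≡ 29 (mod 90).

Both directions hold; the statement is true.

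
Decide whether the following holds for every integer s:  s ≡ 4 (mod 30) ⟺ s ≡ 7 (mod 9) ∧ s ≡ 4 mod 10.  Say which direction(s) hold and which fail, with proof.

[⇐] If s ≡ 7 (mod 9) and s ≡ 4 (mod 10), then by the Chinese remainder theorem s ≡ 34 (mod 90). Since 34 ≡ 4 (mod 30) and 30 ∣ 90, we get s ≡ 4 (mod 30).

[⇒] This fails: s = 64 gives 64 ≡ 4 (mod 30) but 64 ≡ 1 (mod 9), so the conjunction on the right does not hold.

(⇒) fails; (⇐) holds.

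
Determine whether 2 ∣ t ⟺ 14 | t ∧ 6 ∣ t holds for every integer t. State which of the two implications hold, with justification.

Only the reverse direction holds.

(→) This fails: take t = 2. Certainly 2 ∣ 2, but 14 ∤ 2.

(←) Suppose 14 ∣ t and 6 ∣ t. Any common multiple of 14 and 6 is a multiple of their lcm; here lcm(14, 6) = 14·6/gcd(14, 6) = 84/2 = 42, so 42 ∣ t. Since 2 ∣ 42, it follows that 2 ∣ t.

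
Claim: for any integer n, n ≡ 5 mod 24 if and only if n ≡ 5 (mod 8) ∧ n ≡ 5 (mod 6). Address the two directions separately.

Both directions hold.

(⟹) Suppose n ≡ 5 (mod 24); write n = 24j + 5. Since 8 ∣ 24, reducing mod 8 gives n ≡ 5 (mod 8); since 6 ∣ 24, reducing mod 6 gives n ≡ 5 (mod 6).

(⟸) Conversely, if n ≡ 5 (mod 8) and n ≡ 5 (mod 6), then by the Chinese remainder theorem n ≡ 5 (mod 24). This is exactly n ≡ 5 (mod 24).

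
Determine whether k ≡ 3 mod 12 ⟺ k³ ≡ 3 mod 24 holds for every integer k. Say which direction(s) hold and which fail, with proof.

Only the reverse direction holds.

(⟹) This fails: take k = 15. Then 15 ≡ 3 (mod 12), but 15³ = 3375 ≡ 15 (mod 24), not 3.

(⟸) Conversely, the residues r modulo 24 with r³ ≡ 3 (mod 24) are exactly {3}, and each is ≡ 3 (mod 12).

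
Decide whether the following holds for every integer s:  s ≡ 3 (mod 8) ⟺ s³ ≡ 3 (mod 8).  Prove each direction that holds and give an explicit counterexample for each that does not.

The biconditional holds.

[⇒] Suppose s ≡ 3 (mod 8). Write s = 8j + 3. Then (8j + 3)³ = 512j³ + 576j² + 216j + 27 = 8(64j³ + 72j² + 27j + 3) + 3, so s³ ≡ 3 (mod 8).

[⇐] Conversely, suppose s³ ≡ 3 (mod 8). The only residue r in {0, …, 7} with r³ ≡ 3 (mod 8) is r = 3, so s ≡ 3 (mod 8).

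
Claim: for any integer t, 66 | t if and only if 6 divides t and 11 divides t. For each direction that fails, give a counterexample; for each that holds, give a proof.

(→) If 66 ∣ t, write t = 66q. Since 66 = 11·6, t = 6·(11q), so 6 ∣ t; and since 66 = 6·11, t = 11·(6q), so 11 ∣ t.

(←) Suppose 6 ∣ t and 11 ∣ t. Any common multiple of 6 and 11 is a multiple of their lcm; here gcd(6, 11) = 1, so lcm(6, 11) = 6·11 = 66, so 66 ∣ t.

Both directions hold.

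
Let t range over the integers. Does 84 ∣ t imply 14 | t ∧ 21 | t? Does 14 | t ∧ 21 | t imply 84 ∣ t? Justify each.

(⟹) If 84 ∣ t, write t = 84q. Since 84 = 6·14, t = 14·(6q), so 14 ∣ t; and since 84 = 4·21, t = 21·(4q), so 21 ∣ t.

(⟸) This fails: take t = 42. Both 14 ∣ 42 and 21 ∣ 42, yet 42 is not a multiple of 84 (since 42 = 0·84 + 42), so 84 ∤ 42.

Only the forward implication holds.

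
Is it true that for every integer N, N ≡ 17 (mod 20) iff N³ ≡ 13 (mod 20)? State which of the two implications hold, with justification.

Equivalent; both directions hold.

Forward direction. Suppose N ≡ 17 (mod 20). Write N = 20j + 17. Then (20j + 17)³ = 8000j³ + 20400j² + 17340j + 4913 = 20(400j³ + 1020j² + 867j + 245) + 13, so N³ ≡ 13 (mod 20).

Converse. Suppose N³ ≡ 13 (mod 20). The only residue r in {0, …, 19} with r³ ≡ 13 (mod 20) is r = 17, so N ≡ 17 (mod 20).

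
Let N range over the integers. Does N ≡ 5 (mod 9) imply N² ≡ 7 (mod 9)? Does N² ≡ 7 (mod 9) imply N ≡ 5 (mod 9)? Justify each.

Forward direction. Suppose N ≡ 5 (mod 9). Write N = 9j + 5. Then (9j + 5)² = 81j² + 90j + 25 = 9(9j² + 10j + 2) + 7, so N² ≡ 7 (mod 9).

Converse. This fails: take N = 4. Then 4² = 16 ≡ 7 (mod 9), yet 4 ≡ 4 (mod 9), not 5.

Only the forward implication holds.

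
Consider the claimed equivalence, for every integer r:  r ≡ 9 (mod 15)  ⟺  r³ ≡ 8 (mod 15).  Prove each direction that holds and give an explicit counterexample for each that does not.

Both directions fail.

(→) This fails: take r = 9. Then 9 ≡ 9 (mod 15), but 9³ = 729 ≡ 9 (mod 15), not 8.

(←) This fails: take r = 2. Then 2³ = 8 ≡ 8 (mod 15), yet 2 ≡ 2 (mod 15), not 9.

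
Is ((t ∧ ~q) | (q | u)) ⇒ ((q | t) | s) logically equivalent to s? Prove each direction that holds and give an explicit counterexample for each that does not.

[⇒] This fails. Under t = F, q = F, u = F, s = F, the left side is true but the right side is false.

[⇐] Assume the antecedent. If s is true, the consequent reduces to true regardless of the other variables. If s is false, the antecedent cannot hold. Either way the consequent holds.

(⇒) fails; (⇐) holds.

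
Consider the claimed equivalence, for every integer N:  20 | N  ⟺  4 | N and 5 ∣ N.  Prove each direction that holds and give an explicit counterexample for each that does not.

Forward direction. If 20 ∣ N, write N = 20q. Since 20 = 5·4, N = 4·(5q), so 4 ∣ N; and since 20 = 4·5, N = 5·(4q), so 5 ∣ N.

Converse. Suppose 4 ∣ N and 5 ∣ N. Any common multiple of 4 and 5 is a multiple of their lcm; here gcd(4, 5) = 1, so lcm(4, 5) = 4·5 = 20, so 20 ∣ N.

Both implications hold.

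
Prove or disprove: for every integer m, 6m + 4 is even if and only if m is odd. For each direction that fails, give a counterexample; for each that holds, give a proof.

Only the reverse direction holds.

(⇒) This fails: take m = 6. Then 6m + 4 = 40, which is even, yet m = 6 is even, not odd.

(⇐) Suppose m is odd. Since 6 is even, 6m is even for every m, so 6m + 4 has the same parity as 4, which is even. Hence 6m + 4 is even.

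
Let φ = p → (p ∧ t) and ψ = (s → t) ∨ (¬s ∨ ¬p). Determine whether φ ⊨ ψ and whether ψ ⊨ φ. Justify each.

[⇒] Assume the antecedent. If p is true, the antecedent forces (p = T, t = T, s = F) or (p = T, t = T, s = T), and (s → t) ∨ (¬s ∨ ¬p) holds there. If p is false, (s → t) ∨ (¬s ∨ ¬p) reduces to true regardless of the other variables. Either way (s → t) ∨ (¬s ∨ ¬p) holds.

[⇐] This fails. Under p = T, t = F, s = F, the left side is false but the right side is true.

Only the forward direction holds.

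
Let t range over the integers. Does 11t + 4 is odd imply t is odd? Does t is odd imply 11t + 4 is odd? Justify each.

The biconditional holds.

(⇒) Suppose 11t + 4 is odd. Since 11 is odd, 11t and t have the same parity, so 11t + 4 ≡ t + 4 (mod 2). As 4 is even, 11t + 4 is odd exactly when t is odd. Thus t is odd.

(⇐) Conversely, suppose t is odd; write t = 2j + 1. Then 11t + 4 = 11·(2j + 1) + 4 = 2·11j + 15, which is odd.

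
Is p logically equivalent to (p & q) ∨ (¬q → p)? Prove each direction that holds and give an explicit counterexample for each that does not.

Forward direction. Assume the antecedent. If q is true, (p & q) ∨ (¬q → p) reduces to true regardless of the other variables. If q is false, the antecedent forces (q = F, p = T), and (p & q) ∨ (¬q → p) holds there. Either way (p & q) ∨ (¬q → p) holds.

Converse. This fails. Under q = T, p = F, the left side is false but the right side is true.

Only the forward direction holds.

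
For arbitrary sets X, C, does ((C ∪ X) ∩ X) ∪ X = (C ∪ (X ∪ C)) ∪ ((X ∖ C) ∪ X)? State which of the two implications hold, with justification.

Forward inclusion. Let x ∈ ((C ∪ X) ∩ X) ∪ X. Then either x ∈ X and x ∉ C; or x ∈ X ∩ C. In each case x ∈ (C ∪ (X ∪ C)) ∪ ((X ∖ C) ∪ X), so ((C ∪ X) ∩ X) ∪ X ⊆ (C ∪ (X ∪ C)) ∪ ((X ∖ C) ∪ X).

Reverse inclusion. This inclusion fails. Take X = ∅, C = {1}; then 1 ∈ (C ∪ (X ∪ C)) ∪ ((X ∖ C) ∪ X) but 1 ∉ ((C ∪ X) ∩ X) ∪ X.

(⊆) holds; (⊇) fails.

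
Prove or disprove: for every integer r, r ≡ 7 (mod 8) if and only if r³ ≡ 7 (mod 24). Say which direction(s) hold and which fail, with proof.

Only the converse holds.

(⟹) This fails: take r = 15. Then 15 ≡ 7 (mod 8), but 15³ = 3375 ≡ 15 (mod 24), not 7.

(⟸) Conversely, the residues r modulo 24 with r³ ≡ 7 (mod 24) are exactly {7}, and each is ≡ 7 (mod 8).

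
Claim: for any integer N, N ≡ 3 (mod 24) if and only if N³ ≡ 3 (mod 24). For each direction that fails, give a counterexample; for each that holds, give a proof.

(→) Suppose N ≡ 3 (mod 24). Write N = 24j + 3. Then (24j + 3)³ = 13824j³ + 5184j² + 648j + 27 = 24(576j³ + 216j² + 27j + 1) + 3, so N³ ≡ 3 (mod 24).

(←) Conversely, suppose N³ ≡ 3 (mod 24). The only residue r in {0, …, 23} with r³ ≡ 3 (mod 24) is r = 3, so N ≡ 3 (mod 24).

Both directions hold.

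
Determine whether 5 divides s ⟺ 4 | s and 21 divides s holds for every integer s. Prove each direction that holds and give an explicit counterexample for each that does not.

(⟹) This fails: take s = 5. Certainly 5 ∣ 5, but 4 ∤ 5.

(⟸) This fails: take s = 84. Both 4 ∣ 84 and 21 ∣ 84, yet 84 is not a multiple of 5 (since 84 = 16·5 + 4), so 5 ∤ 84.

Neither direction holds.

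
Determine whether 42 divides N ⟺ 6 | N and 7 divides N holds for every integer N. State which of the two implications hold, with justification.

[⇒] If 42 ∣ N, write N = 42q. Since 42 = 7·6, N = 6·(7q), so 6 ∣ N; and since 42 = 6·7, N = 7·(6q), so 7 ∣ N.

[⇐] Suppose 6 ∣ N and 7 ∣ N. Any common multiple of 6 and 7 is a multiple of their lcm; here gcd(6, 7) = 1, so lcm(6, 7) = 6·7 = 42, so 42 ∣ N.

Both directions hold.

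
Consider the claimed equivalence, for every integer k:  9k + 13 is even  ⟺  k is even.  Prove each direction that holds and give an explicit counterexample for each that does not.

Neither implication holds.

[⇒] This fails: k = 7 gives 9k + 13 = 76, which is even, but 7 is odd, not even.

[⇐] This also fails: k = 2 is even, but 9k + 13 = 31 is odd, not even.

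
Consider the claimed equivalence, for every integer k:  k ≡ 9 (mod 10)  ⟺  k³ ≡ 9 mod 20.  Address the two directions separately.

(⇒) fails; (⇐) holds.

(⟹) This fails: take k = 19. Then 19 ≡ 9 (mod 10), but 19³ = 6859 ≡ 19 (mod 20), not 9.

(⟸) Conversely, the residues r modulo 20 with r³ ≡ 9 (mod 20) are exactly {9}, and each is ≡ 9 (mod 10).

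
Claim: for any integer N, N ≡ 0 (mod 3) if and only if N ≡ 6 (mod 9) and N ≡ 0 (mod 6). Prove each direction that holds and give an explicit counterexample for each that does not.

(⇒) This fails: N = 0 gives 0 ≡ 0 (mod 3) but 0 ≡ 0 (mod 9), so the conjunction on the right does not hold.

(⇐) Conversely, if N ≡ 6 (mod 9) and N ≡ 0 (mod 6), then by the Chinese remainder theorem N ≡ 6 (mod 18). Since 6 ≡ 0 (mod 3) and 3 ∣ 18, we get N ≡ 0 (mod 3).

Only the converse holds.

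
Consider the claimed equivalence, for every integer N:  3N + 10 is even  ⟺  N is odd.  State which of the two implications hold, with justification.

[⇒] This fails: N = 6 gives 3N + 10 = 28, which is even, but 6 is even, not odd.

[⇐] This also fails: N = 1 is odd, but 3N + 10 = 13 is odd, not even.

Neither direction holds.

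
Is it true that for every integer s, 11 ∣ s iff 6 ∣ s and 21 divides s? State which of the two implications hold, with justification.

(⇒) fails and (⇐) fails.

(⇒) This fails: take s = 11. Certainly 11 ∣ 11, but 6 ∤ 11.

(⇐) This fails: take s = 42. Both 6 ∣ 42 and 21 ∣ 42, yet 42 is not a multiple of 11 (since 42 = 3·11 + 9), so 11 ∤ 42.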